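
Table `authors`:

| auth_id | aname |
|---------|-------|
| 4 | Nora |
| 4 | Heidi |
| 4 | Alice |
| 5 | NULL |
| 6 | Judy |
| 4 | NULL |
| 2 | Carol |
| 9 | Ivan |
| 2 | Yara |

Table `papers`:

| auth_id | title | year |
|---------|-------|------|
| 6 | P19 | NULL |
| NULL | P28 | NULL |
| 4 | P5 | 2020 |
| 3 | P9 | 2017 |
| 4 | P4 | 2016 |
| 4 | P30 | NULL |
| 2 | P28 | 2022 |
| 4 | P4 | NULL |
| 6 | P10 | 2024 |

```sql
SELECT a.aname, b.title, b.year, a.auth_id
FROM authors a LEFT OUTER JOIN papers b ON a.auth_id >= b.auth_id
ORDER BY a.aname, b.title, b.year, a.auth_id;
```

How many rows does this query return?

LEFT JOIN keeps every row from `authors`; unmatched rows get NULL for `papers`'s columns.
Matching on a.auth_id >= b.auth_id. A NULL in a compared column never satisfies the condition.
- auth_id=4: 6 matching b row(s), so 6 row(s) emitted.
- auth_id=4: 6 matching b row(s), so 6 row(s) emitted.
- auth_id=4: 6 matching b row(s), so 6 row(s) emitted.
- auth_id=5: 6 matching b row(s), so 6 row(s) emitted.
- auth_id=6: 8 matching b row(s), so 8 row(s) emitted.
- auth_id=4: 6 matching b row(s), so 6 row(s) emitted.
- auth_id=2: 1 matching b row(s), so 1 row(s) emitted.
- auth_id=9: 8 matching b row(s), so 8 row(s) emitted.
- auth_id=2: 1 matching b row(s), so 1 row(s) emitted.
Total: 48 rows.

48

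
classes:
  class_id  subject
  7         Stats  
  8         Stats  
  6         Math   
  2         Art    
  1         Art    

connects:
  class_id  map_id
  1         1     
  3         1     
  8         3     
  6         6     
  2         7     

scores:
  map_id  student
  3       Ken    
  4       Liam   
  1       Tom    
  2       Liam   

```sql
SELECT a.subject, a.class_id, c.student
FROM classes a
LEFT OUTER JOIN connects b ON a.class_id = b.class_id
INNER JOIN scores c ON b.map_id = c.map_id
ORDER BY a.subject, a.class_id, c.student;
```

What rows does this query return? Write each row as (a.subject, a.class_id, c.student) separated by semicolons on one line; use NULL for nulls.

(Art, 1, Tom); (Stats, 8, Ken)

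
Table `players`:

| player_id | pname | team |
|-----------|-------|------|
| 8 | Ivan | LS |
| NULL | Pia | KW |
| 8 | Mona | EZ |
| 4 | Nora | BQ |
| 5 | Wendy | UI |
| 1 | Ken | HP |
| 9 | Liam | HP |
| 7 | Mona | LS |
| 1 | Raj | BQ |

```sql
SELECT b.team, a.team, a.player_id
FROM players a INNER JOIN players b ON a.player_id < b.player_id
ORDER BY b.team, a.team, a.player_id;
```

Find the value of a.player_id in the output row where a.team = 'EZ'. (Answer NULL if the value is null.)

8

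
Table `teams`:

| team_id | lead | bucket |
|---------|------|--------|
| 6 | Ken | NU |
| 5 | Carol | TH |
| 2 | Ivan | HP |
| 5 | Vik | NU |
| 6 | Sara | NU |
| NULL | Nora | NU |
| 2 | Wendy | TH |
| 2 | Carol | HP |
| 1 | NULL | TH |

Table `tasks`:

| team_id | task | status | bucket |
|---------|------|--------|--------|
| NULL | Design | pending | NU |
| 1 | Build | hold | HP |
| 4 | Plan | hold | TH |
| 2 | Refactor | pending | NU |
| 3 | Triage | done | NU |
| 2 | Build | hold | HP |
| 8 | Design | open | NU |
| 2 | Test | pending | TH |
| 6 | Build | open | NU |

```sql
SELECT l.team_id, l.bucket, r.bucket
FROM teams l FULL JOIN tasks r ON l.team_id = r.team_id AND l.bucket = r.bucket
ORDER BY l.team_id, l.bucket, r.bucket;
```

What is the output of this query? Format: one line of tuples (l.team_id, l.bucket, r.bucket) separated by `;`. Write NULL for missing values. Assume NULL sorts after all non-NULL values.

(1, TH, NULL); (2, HP, HP); (2, HP, HP); (2, TH, TH); (5, NU, NULL); (5, TH, NULL); (6, NU, NU); (6, NU, NU); (NULL, NU, NULL); (NULL, NULL, HP); (NULL, NULL, NU); (NULL, NULL, NU); (NULL, NULL, NU); (NULL, NULL, NU); (NULL, NULL, TH)

FULL OUTER JOIN keeps every row from both sides; unmatched rows get NULL for the other side's columns.
Matching on l.team_id = r.team_id AND l.bucket = r.bucket. A NULL in a compared column never satisfies the condition.
Matched pairs: 5; unmatched l rows kept: 4; unmatched r rows kept: 6.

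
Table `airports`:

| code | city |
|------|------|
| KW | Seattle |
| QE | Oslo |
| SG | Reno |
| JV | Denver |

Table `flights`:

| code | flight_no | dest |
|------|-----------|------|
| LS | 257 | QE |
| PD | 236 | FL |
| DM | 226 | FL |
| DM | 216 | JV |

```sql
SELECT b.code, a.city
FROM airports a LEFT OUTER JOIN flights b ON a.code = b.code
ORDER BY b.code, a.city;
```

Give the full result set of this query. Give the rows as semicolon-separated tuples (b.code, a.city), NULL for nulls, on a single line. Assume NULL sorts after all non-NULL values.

LEFT JOIN keeps every row from `airports`; unmatched rows get NULL for `flights`'s columns.
Matching on a.code = b.code.
Matched pairs: 0; unmatched a rows kept: 4.

(NULL, Denver); (NULL, Oslo); (NULL, Reno); (NULL, Seattle)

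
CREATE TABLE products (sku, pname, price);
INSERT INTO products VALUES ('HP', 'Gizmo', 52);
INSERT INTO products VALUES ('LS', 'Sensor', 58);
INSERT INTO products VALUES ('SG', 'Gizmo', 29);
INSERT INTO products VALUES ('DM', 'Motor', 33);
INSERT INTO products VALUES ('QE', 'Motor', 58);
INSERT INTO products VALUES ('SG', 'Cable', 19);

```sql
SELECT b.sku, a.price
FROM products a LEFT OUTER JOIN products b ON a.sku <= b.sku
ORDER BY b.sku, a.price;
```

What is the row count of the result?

LEFT JOIN keeps every row from `products a`; unmatched rows get NULL for `products b`'s columns.
Matching on a.sku <= b.sku.
Matched pairs: 22; unmatched a rows kept: 0.
Total: 22 rows.

22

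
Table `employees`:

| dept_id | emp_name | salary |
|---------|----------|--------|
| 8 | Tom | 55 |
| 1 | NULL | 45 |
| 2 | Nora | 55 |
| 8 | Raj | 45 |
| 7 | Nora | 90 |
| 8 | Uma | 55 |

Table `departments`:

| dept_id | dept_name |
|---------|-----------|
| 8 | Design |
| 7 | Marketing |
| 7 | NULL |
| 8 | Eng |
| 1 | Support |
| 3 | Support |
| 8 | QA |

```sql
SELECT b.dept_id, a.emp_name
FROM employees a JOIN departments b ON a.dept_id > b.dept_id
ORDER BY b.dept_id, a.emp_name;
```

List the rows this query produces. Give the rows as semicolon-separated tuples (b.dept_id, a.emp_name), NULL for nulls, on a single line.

(1, Nora); (1, Nora); (1, Raj); (1, Tom); (1, Uma); (3, Nora); (3, Raj); (3, Tom); (3, Uma); (7, Raj); (7, Raj); (7, Tom); (7, Tom); (7, Uma); (7, Uma)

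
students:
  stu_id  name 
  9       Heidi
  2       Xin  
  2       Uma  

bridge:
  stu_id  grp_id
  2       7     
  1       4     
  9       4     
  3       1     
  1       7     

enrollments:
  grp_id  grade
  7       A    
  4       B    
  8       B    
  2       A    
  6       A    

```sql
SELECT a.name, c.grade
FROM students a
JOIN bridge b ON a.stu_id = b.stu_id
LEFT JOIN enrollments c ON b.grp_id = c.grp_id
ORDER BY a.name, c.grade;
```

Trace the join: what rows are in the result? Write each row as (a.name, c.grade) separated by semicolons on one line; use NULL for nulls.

Joins associate left-to-right: students INNER JOIN bridge on stu_id gives 3 intermediate row(s).
Then LEFT JOIN `enrollments c` on grp_id: each of those 3 rows is kept; rows whose b.grp_id has no match in c get NULL for c's columns.

(Heidi, B); (Uma, A); (Xin, A)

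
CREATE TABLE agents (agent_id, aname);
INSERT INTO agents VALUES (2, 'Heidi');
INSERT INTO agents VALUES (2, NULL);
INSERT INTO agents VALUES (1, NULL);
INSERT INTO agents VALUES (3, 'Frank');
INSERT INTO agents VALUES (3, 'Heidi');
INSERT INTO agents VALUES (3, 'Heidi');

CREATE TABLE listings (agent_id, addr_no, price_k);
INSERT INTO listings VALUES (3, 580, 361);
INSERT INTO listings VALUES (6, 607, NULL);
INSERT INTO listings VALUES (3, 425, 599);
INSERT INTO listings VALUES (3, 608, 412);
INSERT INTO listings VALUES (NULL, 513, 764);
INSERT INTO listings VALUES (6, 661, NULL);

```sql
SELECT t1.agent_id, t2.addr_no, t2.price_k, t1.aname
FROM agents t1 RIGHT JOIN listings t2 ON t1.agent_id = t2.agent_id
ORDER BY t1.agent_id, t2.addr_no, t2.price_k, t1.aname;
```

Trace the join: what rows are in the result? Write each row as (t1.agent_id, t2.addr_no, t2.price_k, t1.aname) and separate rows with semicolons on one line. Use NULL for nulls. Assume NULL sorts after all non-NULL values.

(3, 425, 599, Frank); (3, 425, 599, Heidi); (3, 425, 599, Heidi); (3, 580, 361, Frank); (3, 580, 361, Heidi); (3, 580, 361, Heidi); (3, 608, 412, Frank); (3, 608, 412, Heidi); (3, 608, 412, Heidi); (NULL, 513, 764, NULL); (NULL, 607, NULL, NULL); (NULL, 661, NULL, NULL)

RIGHT JOIN keeps every row from `listings`; unmatched rows get NULL for `agents`'s columns.
Matching on t1.agent_id = t2.agent_id. A NULL in a compared column never satisfies the condition.
- t1[0] agent_id=2 → no match.
- t1[1] agent_id=2 → no match.
- t1[2] agent_id=1 → no match.
- t1[3] agent_id=3 → 3 match(es) in t2 → 3 row(s).
- t1[4] agent_id=3 → 3 match(es) in t2 → 3 row(s).
- t1[5] agent_id=3 → 3 match(es) in t2 → 3 row(s).
- plus 3 unmatched t2 row(s), each kept with NULL t1 columns.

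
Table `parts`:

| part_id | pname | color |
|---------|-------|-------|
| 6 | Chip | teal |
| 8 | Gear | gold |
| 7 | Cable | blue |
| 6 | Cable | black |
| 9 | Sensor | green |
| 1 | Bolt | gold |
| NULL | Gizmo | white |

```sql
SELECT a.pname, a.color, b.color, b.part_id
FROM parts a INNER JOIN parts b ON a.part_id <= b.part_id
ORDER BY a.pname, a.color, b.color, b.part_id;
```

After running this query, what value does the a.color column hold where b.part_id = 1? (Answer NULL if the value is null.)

INNER JOIN keeps only pairs where the ON condition holds.
Matching on a.part_id <= b.part_id. A NULL in a compared column never satisfies the condition.
Matched pairs: 22.

gold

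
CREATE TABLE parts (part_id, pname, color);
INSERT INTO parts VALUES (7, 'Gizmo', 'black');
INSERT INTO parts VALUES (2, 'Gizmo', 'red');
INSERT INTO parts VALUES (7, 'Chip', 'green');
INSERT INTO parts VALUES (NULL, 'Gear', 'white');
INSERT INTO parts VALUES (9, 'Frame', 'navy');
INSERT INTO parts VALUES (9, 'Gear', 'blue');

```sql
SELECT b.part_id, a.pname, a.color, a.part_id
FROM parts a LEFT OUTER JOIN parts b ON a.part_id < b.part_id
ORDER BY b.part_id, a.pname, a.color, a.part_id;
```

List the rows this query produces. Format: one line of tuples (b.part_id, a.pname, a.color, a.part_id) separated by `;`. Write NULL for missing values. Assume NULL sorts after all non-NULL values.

LEFT JOIN keeps every row from `parts a`; unmatched rows get NULL for `parts b`'s columns.
Matching on a.part_id < b.part_id. A NULL in a compared column never satisfies the condition.
Matched pairs: 8; unmatched a rows kept: 3.

(7, Gizmo, red, 2); (7, Gizmo, red, 2); (9, Chip, green, 7); (9, Chip, green, 7); (9, Gizmo, black, 7); (9, Gizmo, black, 7); (9, Gizmo, red, 2); (9, Gizmo, red, 2); (NULL, Frame, navy, 9); (NULL, Gear, blue, 9); (NULL, Gear, white, NULL)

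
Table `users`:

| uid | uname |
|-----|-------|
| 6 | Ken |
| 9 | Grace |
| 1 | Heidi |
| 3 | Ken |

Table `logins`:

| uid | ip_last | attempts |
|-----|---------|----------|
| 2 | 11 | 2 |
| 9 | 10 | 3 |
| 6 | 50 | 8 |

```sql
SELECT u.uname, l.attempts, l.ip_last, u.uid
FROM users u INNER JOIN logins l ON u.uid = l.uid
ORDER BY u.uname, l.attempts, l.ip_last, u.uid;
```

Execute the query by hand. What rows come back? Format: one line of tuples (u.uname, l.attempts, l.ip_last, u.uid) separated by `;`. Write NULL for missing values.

(Grace, 3, 10, 9); (Ken, 8, 50, 6)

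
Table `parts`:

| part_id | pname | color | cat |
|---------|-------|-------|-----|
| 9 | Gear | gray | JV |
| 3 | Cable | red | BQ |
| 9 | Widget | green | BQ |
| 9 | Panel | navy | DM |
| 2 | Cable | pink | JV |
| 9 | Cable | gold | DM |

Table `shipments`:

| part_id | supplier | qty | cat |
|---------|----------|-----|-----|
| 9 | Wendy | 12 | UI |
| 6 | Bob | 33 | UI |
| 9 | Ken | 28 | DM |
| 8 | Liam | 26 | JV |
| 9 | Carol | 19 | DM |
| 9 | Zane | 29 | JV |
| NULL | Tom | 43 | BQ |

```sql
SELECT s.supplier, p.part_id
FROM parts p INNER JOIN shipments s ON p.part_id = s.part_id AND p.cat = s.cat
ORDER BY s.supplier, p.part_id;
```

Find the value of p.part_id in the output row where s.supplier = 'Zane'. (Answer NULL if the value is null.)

9

INNER JOIN keeps only pairs where the ON condition holds.
Matching on p.part_id = s.part_id AND p.cat = s.cat. A NULL in a compared column never satisfies the condition.
Matched pairs: 5.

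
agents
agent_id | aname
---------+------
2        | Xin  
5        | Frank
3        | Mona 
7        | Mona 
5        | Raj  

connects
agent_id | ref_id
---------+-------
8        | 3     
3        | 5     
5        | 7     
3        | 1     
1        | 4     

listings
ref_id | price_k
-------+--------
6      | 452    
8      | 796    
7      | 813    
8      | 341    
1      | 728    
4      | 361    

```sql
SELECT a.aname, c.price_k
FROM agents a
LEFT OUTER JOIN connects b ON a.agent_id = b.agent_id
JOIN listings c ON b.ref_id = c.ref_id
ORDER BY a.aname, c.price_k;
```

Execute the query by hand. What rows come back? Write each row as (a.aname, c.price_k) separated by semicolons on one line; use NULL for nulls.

(Frank, 813); (Mona, 728); (Raj, 813)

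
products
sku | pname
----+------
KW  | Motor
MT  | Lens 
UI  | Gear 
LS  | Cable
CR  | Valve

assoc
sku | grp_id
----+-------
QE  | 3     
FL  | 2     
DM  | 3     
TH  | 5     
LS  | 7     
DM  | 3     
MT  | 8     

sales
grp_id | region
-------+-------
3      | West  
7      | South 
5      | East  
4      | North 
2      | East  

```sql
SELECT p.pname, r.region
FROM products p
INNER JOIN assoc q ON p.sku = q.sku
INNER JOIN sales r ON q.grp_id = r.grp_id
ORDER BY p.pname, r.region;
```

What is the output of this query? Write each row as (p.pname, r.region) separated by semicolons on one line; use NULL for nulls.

(Cable, South)

Step 1 — p INNER JOIN q on sku → 2 row(s).
Then INNER JOIN `sales r` on grp_id: keep only rows whose q.grp_id appears in r.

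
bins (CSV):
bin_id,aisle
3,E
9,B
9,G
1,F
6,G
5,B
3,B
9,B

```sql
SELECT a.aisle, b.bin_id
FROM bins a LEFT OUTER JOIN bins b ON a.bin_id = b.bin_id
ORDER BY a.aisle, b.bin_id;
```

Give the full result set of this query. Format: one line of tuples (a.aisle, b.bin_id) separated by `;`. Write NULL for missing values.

(B, 3); (B, 3); (B, 5); (B, 9); (B, 9); (B, 9); (B, 9); (B, 9); (B, 9); (E, 3); (E, 3); (F, 1); (G, 6); (G, 9); (G, 9); (G, 9)

LEFT JOIN keeps every row from `bins a`; unmatched rows get NULL for `bins b`'s columns.
Matching on a.bin_id = b.bin_id.
Matched pairs: 16; unmatched a rows kept: 0.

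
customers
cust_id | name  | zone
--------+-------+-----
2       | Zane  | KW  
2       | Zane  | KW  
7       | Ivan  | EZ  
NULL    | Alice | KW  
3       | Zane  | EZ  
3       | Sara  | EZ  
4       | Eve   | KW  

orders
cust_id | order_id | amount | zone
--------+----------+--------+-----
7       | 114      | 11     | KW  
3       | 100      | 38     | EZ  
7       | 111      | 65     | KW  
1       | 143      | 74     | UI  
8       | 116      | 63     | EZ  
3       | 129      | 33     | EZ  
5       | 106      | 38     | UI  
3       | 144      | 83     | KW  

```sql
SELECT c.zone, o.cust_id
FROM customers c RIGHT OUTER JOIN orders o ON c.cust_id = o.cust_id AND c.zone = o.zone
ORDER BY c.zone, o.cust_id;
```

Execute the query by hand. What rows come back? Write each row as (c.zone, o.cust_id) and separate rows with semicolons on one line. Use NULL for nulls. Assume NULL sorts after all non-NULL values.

(EZ, 3); (EZ, 3); (EZ, 3); (EZ, 3); (NULL, 1); (NULL, 3); (NULL, 5); (NULL, 7); (NULL, 7); (NULL, 8)

RIGHT JOIN keeps every row from `orders`; unmatched rows get NULL for `customers`'s columns.
Matching on c.cust_id = o.cust_id AND c.zone = o.zone. A NULL in a compared column never satisfies the condition.
Matched pairs: 4; unmatched o rows kept: 6.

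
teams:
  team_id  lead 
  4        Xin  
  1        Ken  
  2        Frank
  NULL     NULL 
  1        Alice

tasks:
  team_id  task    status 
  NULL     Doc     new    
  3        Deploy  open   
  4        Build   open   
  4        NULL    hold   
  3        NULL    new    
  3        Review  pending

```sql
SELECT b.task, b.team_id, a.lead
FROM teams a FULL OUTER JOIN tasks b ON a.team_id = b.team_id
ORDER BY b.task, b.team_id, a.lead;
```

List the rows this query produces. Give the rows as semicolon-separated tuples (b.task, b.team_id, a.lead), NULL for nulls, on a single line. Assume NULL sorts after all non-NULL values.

(Build, 4, Xin); (Deploy, 3, NULL); (Doc, NULL, NULL); (Review, 3, NULL); (NULL, 3, NULL); (NULL, 4, Xin); (NULL, NULL, Alice); (NULL, NULL, Frank); (NULL, NULL, Ken); (NULL, NULL, NULL)

FULL OUTER JOIN keeps every row from both sides; unmatched rows get NULL for the other side's columns.
Matching on a.team_id = b.team_id. A NULL in a compared column never satisfies the condition.
- a (team_id=4) pairs with 2 row(s) of b.
- a (team_id=1) has no partner → padded with NULL.
- a (team_id=2) has no partner → padded with NULL.
- a (team_id=NULL) has no partner → padded with NULL.
- a (team_id=1) has no partner → padded with NULL.
- 4 b row(s) had no a match → kept, a columns NULL.
After projecting and ordering:
b.task | b.team_id | a.lead
Build | 4 | Xin
Deploy | 3 | NULL
Doc | NULL | NULL
Review | 3 | NULL
NULL | 3 | NULL
NULL | 4 | Xin
NULL | NULL | Alice
NULL | NULL | Frank
NULL | NULL | Ken
NULL | NULL | NULL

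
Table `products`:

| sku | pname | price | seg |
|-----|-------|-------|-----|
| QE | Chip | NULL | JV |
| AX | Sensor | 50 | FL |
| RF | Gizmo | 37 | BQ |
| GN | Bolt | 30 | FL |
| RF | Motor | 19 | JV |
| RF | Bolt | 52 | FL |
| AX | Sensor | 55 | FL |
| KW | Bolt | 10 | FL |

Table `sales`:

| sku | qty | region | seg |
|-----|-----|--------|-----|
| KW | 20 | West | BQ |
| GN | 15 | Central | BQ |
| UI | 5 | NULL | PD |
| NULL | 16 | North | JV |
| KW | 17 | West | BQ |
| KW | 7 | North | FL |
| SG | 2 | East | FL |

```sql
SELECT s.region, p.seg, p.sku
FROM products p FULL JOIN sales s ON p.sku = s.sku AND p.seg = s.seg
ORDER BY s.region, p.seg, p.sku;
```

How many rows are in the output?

14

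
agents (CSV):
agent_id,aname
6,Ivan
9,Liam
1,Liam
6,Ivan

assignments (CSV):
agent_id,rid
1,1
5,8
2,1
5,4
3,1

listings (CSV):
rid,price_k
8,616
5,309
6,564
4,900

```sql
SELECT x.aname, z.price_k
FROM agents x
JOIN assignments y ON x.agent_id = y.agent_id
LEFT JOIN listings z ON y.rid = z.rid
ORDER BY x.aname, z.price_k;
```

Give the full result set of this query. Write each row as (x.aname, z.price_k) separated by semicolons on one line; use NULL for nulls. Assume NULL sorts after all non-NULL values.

(Liam, NULL)

Step 1 — x INNER JOIN y on agent_id → 1 row(s).
Then LEFT JOIN `listings z` on rid: each of those 1 rows is kept; rows whose y.rid has no match in z get NULL for z's columns.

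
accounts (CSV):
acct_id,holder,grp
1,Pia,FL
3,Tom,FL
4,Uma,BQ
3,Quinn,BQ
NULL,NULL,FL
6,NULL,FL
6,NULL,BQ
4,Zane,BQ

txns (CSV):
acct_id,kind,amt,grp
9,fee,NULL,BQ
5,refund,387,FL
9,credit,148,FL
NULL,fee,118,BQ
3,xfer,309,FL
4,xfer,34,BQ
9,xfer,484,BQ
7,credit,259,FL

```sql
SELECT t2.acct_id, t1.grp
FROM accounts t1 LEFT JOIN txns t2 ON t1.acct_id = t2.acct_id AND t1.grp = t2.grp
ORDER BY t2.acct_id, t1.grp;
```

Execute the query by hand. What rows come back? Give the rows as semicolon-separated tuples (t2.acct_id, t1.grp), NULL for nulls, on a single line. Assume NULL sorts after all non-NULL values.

LEFT JOIN keeps every row from `accounts`; unmatched rows get NULL for `txns`'s columns.
Matching on t1.acct_id = t2.acct_id AND t1.grp = t2.grp. A NULL in a compared column never satisfies the condition.
- t1 (acct_id=1, grp=FL) has no partner → padded with NULL.
- t1 (acct_id=3, grp=FL) pairs with 1 row(s) of t2.
- t1 (acct_id=4, grp=BQ) pairs with 1 row(s) of t2.
- t1 (acct_id=3, grp=BQ) has no partner → padded with NULL.
- t1 (acct_id=NULL, grp=FL) has no partner → padded with NULL.
- t1 (acct_id=6, grp=FL) has no partner → padded with NULL.
- t1 (acct_id=6, grp=BQ) has no partner → padded with NULL.
- t1 (acct_id=4, grp=BQ) pairs with 1 row(s) of t2.
After projecting and ordering:
t2.acct_id | t1.grp
3 | FL
4 | BQ
4 | BQ
NULL | BQ
NULL | BQ
NULL | FL
NULL | FL
NULL | FL

(3, FL); (4, BQ); (4, BQ); (NULL, BQ); (NULL, BQ); (NULL, FL); (NULL, FL); (NULL, FL)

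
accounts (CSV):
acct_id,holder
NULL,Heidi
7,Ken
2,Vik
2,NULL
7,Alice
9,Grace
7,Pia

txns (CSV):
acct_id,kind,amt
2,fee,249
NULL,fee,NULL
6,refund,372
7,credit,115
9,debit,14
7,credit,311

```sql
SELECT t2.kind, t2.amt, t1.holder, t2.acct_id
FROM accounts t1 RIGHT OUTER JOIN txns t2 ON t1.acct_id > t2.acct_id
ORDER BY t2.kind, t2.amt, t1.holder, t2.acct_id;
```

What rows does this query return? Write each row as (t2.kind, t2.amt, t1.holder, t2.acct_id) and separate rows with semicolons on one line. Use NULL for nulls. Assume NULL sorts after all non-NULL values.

(credit, 115, Grace, 7); (credit, 311, Grace, 7); (debit, 14, NULL, 9); (fee, 249, Alice, 2); (fee, 249, Grace, 2); (fee, 249, Ken, 2); (fee, 249, Pia, 2); (fee, NULL, NULL, NULL); (refund, 372, Alice, 6); (refund, 372, Grace, 6); (refund, 372, Ken, 6); (refund, 372, Pia, 6)

RIGHT JOIN keeps every row from `txns`; unmatched rows get NULL for `accounts`'s columns.
Matching on t1.acct_id > t2.acct_id. A NULL in a compared column never satisfies the condition.
Matched pairs: 10; unmatched t2 rows kept: 2.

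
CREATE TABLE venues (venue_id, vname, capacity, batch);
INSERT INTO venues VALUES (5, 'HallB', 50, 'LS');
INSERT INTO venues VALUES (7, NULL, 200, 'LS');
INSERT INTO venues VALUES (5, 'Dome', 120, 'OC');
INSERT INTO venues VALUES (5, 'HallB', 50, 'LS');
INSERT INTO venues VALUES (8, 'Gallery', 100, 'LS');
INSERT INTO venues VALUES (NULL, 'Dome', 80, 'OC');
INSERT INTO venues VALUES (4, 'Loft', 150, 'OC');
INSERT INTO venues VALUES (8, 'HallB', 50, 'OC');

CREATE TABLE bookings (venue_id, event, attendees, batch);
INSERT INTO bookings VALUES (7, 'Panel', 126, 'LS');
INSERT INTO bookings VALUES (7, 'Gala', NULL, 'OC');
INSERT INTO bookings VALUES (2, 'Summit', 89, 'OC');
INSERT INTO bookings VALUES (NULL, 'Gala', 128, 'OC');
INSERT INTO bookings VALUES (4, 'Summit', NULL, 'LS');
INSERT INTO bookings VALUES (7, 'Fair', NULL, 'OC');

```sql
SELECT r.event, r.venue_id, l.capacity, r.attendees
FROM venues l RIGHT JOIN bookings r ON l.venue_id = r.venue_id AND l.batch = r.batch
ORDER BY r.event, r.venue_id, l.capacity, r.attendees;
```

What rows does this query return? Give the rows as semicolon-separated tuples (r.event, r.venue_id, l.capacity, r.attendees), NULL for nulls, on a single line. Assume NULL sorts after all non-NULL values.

RIGHT JOIN keeps every row from `bookings`; unmatched rows get NULL for `venues`'s columns.
Matching on l.venue_id = r.venue_id AND l.batch = r.batch. A NULL in a compared column never satisfies the condition.
- l row (venue_id=5, batch=LS): no match.
- l row (venue_id=7, batch=LS): matches 1 r row(s) → 1 output row(s).
- l row (venue_id=5, batch=OC): no match.
- l row (venue_id=5, batch=LS): no match.
- l row (venue_id=8, batch=LS): no match.
- l row (venue_id=NULL, batch=OC): no match.
- l row (venue_id=4, batch=OC): no match.
- l row (venue_id=8, batch=OC): no match.
- 5 r row(s) had no l match → kept, l columns NULL.
After projecting and ordering:
r.event | r.venue_id | l.capacity | r.attendees
Fair | 7 | NULL | NULL
Gala | 7 | NULL | NULL
Gala | NULL | NULL | 128
Panel | 7 | 200 | 126
Summit | 2 | NULL | 89
Summit | 4 | NULL | NULL

(Fair, 7, NULL, NULL); (Gala, 7, NULL, NULL); (Gala, NULL, NULL, 128); (Panel, 7, 200, 126); (Summit, 2, NULL, 89); (Summit, 4, NULL, NULL)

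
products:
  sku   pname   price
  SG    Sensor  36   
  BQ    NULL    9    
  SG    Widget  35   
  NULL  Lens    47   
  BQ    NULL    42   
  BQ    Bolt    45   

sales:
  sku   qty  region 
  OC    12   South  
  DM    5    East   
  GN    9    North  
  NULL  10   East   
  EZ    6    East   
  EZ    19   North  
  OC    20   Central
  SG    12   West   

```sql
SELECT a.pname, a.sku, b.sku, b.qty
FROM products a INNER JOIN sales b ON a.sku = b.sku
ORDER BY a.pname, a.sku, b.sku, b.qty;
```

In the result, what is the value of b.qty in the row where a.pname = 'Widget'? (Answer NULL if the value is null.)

12

INNER JOIN keeps only pairs where the ON condition holds.
Matching on a.sku = b.sku. A NULL in a compared column never satisfies the condition.
Matched pairs: 2.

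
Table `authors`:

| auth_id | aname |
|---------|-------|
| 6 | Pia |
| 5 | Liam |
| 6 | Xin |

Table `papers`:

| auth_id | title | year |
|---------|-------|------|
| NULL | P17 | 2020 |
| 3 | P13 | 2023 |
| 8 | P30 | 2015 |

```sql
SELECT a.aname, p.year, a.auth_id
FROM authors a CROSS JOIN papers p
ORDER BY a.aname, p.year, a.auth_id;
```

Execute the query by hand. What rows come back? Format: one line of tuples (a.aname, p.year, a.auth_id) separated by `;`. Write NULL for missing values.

(Liam, 2015, 5); (Liam, 2020, 5); (Liam, 2023, 5); (Pia, 2015, 6); (Pia, 2020, 6); (Pia, 2023, 6); (Xin, 2015, 6); (Xin, 2020, 6); (Xin, 2023, 6)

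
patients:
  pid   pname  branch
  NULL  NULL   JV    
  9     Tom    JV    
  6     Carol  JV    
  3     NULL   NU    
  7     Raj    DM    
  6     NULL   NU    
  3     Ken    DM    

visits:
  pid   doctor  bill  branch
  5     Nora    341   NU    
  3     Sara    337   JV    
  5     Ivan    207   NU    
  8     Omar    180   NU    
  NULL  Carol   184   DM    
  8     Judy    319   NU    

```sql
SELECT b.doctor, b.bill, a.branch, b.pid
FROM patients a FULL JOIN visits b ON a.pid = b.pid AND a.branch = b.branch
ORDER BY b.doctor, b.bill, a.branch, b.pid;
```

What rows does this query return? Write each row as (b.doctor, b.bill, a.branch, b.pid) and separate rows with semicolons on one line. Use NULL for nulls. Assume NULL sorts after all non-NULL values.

(Carol, 184, NULL, NULL); (Ivan, 207, NULL, 5); (Judy, 319, NULL, 8); (Nora, 341, NULL, 5); (Omar, 180, NULL, 8); (Sara, 337, NULL, 3); (NULL, NULL, DM, NULL); (NULL, NULL, DM, NULL); (NULL, NULL, JV, NULL); (NULL, NULL, JV, NULL); (NULL, NULL, JV, NULL); (NULL, NULL, NU, NULL); (NULL, NULL, NU, NULL)

FULL OUTER JOIN keeps every row from both sides; unmatched rows get NULL for the other side's columns.
Matching on a.pid = b.pid AND a.branch = b.branch. A NULL in a compared column never satisfies the condition.
Matched pairs: 0; unmatched a rows kept: 7; unmatched b rows kept: 6.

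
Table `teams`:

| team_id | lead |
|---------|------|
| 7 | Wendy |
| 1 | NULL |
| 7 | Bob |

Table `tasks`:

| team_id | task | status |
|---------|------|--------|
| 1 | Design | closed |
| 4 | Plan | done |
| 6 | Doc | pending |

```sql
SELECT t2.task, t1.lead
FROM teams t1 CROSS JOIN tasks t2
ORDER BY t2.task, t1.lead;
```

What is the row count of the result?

9

CROSS JOIN pairs every row of `teams` with every row of `tasks`: 3 × 3 = 9 rows.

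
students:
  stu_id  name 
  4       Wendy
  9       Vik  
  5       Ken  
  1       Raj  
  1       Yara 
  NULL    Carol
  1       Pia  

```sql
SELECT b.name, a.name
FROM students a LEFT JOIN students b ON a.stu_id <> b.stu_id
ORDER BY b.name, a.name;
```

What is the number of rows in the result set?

LEFT JOIN keeps every row from `students a`; unmatched rows get NULL for `students b`'s columns.
Matching on a.stu_id <> b.stu_id. A NULL in a compared column never satisfies the condition.
- a (stu_id=4) pairs with 5 row(s) of b.
- a (stu_id=9) pairs with 5 row(s) of b.
- a (stu_id=5) pairs with 5 row(s) of b.
- a (stu_id=1) pairs with 3 row(s) of b.
- a (stu_id=1) pairs with 3 row(s) of b.
- a (stu_id=NULL) has no partner → padded with NULL.
- a (stu_id=1) pairs with 3 row(s) of b.
Total: 24 matched + 1 padded = 25 rows.

25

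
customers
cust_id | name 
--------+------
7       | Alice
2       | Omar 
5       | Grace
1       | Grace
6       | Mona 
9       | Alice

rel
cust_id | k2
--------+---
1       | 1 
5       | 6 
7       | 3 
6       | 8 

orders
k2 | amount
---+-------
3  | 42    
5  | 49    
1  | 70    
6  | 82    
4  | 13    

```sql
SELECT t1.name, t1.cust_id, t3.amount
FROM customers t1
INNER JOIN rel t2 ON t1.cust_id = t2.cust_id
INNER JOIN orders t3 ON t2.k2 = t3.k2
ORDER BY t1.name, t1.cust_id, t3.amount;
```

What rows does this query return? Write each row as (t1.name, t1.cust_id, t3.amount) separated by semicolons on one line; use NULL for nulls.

(Alice, 7, 42); (Grace, 1, 70); (Grace, 5, 82)

Step 1 — t1 INNER JOIN t2 on cust_id → 4 row(s).
Then INNER JOIN `orders t3` on k2: keep only rows whose t2.k2 appears in t3.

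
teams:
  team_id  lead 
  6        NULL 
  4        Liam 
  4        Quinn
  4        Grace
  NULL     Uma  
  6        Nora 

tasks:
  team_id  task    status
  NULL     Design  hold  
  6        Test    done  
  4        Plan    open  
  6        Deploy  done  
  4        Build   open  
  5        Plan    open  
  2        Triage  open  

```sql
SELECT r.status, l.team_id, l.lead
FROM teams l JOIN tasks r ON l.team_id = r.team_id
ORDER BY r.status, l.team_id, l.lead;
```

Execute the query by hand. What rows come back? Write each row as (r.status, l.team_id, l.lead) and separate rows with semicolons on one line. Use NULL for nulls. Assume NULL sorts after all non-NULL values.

(done, 6, Nora); (done, 6, Nora); (done, 6, NULL); (done, 6, NULL); (open, 4, Grace); (open, 4, Grace); (open, 4, Liam); (open, 4, Liam); (open, 4, Quinn); (open, 4, Quinn)

INNER JOIN keeps only pairs where the ON condition holds.
Matching on l.team_id = r.team_id. A NULL in a compared column never satisfies the condition.
- l (team_id=6) pairs with 2 row(s) of r.
- l (team_id=4) pairs with 2 row(s) of r.
- l (team_id=4) pairs with 2 row(s) of r.
- l (team_id=4) pairs with 2 row(s) of r.
- l (team_id=NULL) has no partner → excluded.
- l (team_id=6) pairs with 2 row(s) of r.
After projecting and ordering:
r.status | l.team_id | l.lead
done | 6 | Nora
done | 6 | Nora
done | 6 | NULL
done | 6 | NULL
open | 4 | Grace
open | 4 | Grace
open | 4 | Liam
open | 4 | Liam
open | 4 | Quinn
open | 4 | Quinn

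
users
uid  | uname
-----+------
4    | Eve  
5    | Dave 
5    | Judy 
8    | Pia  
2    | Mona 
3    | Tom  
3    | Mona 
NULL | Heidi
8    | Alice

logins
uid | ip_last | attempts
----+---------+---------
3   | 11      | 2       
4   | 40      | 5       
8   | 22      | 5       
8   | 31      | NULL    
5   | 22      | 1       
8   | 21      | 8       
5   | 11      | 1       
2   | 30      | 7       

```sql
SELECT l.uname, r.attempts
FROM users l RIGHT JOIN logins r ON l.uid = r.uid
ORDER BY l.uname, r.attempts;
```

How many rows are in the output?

14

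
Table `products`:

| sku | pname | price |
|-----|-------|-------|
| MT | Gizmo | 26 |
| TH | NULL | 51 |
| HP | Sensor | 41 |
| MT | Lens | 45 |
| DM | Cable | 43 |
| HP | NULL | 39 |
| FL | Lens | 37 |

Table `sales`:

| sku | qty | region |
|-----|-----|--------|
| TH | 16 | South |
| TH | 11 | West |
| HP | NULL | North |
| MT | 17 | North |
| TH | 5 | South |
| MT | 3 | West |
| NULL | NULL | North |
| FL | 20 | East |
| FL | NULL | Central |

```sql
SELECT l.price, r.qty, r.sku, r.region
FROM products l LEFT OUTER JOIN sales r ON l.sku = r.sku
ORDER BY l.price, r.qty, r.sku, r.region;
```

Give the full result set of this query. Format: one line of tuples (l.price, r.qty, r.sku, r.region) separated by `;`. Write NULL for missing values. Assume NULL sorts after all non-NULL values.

(26, 3, MT, West); (26, 17, MT, North); (37, 20, FL, East); (37, NULL, FL, Central); (39, NULL, HP, North); (41, NULL, HP, North); (43, NULL, NULL, NULL); (45, 3, MT, West); (45, 17, MT, North); (51, 5, TH, South); (51, 11, TH, West); (51, 16, TH, South)

LEFT JOIN keeps every row from `products`; unmatched rows get NULL for `sales`'s columns.
Matching on l.sku = r.sku. A NULL in a compared column never satisfies the condition.
- l row (sku=MT): matches 2 r row(s) → 2 output row(s).
- l row (sku=TH): matches 3 r row(s) → 3 output row(s).
- l row (sku=HP): matches 1 r row(s) → 1 output row(s).
- l row (sku=MT): matches 2 r row(s) → 2 output row(s).
- l row (sku=DM): no match → kept, r columns NULL.
- l row (sku=HP): matches 1 r row(s) → 1 output row(s).
- l row (sku=FL): matches 2 r row(s) → 2 output row(s).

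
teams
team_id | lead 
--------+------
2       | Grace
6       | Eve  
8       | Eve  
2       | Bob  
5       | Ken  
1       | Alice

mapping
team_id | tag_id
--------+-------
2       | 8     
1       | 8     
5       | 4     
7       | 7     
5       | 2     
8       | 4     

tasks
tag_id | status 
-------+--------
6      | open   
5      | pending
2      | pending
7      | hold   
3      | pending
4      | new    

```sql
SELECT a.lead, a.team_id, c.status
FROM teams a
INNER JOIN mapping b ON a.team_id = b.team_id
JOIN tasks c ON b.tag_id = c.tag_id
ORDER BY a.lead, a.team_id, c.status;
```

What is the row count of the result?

Step 1 — a INNER JOIN b on team_id → 6 row(s).
Then INNER JOIN `tasks c` on tag_id: keep only rows whose b.tag_id appears in c.
Result: 3 row(s).

3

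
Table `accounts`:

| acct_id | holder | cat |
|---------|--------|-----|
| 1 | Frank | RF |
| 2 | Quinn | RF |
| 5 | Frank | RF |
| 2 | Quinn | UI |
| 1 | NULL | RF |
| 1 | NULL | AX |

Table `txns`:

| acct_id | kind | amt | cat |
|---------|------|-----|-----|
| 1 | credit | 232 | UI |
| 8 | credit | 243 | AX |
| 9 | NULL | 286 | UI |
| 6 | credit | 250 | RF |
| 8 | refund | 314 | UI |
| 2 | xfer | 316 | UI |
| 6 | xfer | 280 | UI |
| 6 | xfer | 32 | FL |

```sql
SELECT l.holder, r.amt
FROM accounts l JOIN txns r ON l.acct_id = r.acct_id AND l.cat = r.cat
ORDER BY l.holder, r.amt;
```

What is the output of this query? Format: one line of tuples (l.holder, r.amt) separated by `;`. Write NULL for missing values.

INNER JOIN keeps only pairs where the ON condition holds.
Matching on l.acct_id = r.acct_id AND l.cat = r.cat.
- l row (acct_id=1, cat=RF): no match → dropped.
- l row (acct_id=2, cat=RF): no match → dropped.
- l row (acct_id=5, cat=RF): no match → dropped.
- l row (acct_id=2, cat=UI): matches 1 r row(s) → 1 output row(s).
- l row (acct_id=1, cat=RF): no match → dropped.
- l row (acct_id=1, cat=AX): no match → dropped.
After projecting and ordering:
l.holder | r.amt
Quinn | 316

(Quinn, 316)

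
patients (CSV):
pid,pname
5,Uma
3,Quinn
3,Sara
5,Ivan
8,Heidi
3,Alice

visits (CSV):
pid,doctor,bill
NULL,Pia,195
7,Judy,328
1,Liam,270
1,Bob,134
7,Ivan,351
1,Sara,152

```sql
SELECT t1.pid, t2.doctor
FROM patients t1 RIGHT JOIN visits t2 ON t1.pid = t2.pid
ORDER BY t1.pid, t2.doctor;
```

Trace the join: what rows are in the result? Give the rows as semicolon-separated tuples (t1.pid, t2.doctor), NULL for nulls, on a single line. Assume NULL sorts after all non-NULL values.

(NULL, Bob); (NULL, Ivan); (NULL, Judy); (NULL, Liam); (NULL, Pia); (NULL, Sara)

RIGHT JOIN keeps every row from `visits`; unmatched rows get NULL for `patients`'s columns.
Matching on t1.pid = t2.pid. A NULL in a compared column never satisfies the condition.
- t1 (pid=5) has no partner in t2.
- t1 (pid=3) has no partner in t2.
- t1 (pid=3) has no partner in t2.
- t1 (pid=5) has no partner in t2.
- t1 (pid=8) has no partner in t2.
- t1 (pid=3) has no partner in t2.
- 6 t2 row(s) had no t1 match → kept, t1 columns NULL.
After projecting and ordering:
t1.pid | t2.doctor
NULL | Bob
NULL | Ivan
NULL | Judy
NULL | Liam
NULL | Pia
NULL | Sara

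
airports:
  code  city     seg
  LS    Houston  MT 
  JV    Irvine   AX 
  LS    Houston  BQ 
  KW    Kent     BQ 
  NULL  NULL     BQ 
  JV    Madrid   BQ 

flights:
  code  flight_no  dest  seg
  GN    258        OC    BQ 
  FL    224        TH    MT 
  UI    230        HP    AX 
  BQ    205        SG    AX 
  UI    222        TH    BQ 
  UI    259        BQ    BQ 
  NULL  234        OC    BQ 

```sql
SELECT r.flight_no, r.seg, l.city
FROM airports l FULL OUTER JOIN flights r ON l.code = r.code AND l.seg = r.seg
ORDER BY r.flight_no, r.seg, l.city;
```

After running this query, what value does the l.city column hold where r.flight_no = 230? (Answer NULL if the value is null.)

FULL OUTER JOIN keeps every row from both sides; unmatched rows get NULL for the other side's columns.
Matching on l.code = r.code AND l.seg = r.seg. A NULL in a compared column never satisfies the condition.
Matched pairs: 0; unmatched l rows kept: 6; unmatched r rows kept: 7.

NULL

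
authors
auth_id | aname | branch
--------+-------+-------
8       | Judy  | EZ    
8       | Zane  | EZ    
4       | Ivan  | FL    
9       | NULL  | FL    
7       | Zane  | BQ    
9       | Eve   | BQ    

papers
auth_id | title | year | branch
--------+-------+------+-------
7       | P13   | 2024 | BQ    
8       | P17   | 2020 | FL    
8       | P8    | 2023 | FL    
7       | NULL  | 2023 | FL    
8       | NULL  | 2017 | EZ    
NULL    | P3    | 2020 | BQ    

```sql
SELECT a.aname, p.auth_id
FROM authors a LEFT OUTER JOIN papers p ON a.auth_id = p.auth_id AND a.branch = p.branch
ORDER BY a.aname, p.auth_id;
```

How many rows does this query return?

6

LEFT JOIN keeps every row from `authors`; unmatched rows get NULL for `papers`'s columns.
Matching on a.auth_id = p.auth_id AND a.branch = p.branch. A NULL in a compared column never satisfies the condition.
Matched pairs: 3; unmatched a rows kept: 3.
Total: 3 matched + 3 padded = 6 rows.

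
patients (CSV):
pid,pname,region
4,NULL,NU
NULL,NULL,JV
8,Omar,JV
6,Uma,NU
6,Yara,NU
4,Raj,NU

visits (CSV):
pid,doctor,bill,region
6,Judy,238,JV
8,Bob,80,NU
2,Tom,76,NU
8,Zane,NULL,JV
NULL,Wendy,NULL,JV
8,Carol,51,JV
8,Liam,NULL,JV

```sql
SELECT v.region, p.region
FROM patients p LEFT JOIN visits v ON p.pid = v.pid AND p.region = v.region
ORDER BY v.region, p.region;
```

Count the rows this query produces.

8

LEFT JOIN keeps every row from `patients`; unmatched rows get NULL for `visits`'s columns.
Matching on p.pid = v.pid AND p.region = v.region. A NULL in a compared column never satisfies the condition.
Matched pairs: 3; unmatched p rows kept: 5.
Total: 3 matched + 5 padded = 8 rows.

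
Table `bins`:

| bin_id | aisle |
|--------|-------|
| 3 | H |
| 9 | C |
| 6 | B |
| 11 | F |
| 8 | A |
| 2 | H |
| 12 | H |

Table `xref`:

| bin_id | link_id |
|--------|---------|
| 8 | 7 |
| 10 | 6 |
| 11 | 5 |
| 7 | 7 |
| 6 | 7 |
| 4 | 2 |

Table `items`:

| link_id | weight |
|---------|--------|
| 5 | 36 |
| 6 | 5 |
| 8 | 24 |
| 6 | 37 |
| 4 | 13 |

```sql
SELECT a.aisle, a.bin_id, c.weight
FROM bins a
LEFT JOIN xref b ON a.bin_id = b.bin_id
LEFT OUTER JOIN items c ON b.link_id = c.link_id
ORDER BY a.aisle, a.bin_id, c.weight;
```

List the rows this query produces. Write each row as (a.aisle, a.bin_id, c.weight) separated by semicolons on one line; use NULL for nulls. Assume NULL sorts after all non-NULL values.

(A, 8, NULL); (B, 6, NULL); (C, 9, NULL); (F, 11, 36); (H, 2, NULL); (H, 3, NULL); (H, 12, NULL)

Step 1 — a LEFT JOIN b on bin_id → 7 row(s).
Then LEFT JOIN `items c` on link_id: each of those 7 rows is kept; rows whose b.link_id has no match in c get NULL for c's columns.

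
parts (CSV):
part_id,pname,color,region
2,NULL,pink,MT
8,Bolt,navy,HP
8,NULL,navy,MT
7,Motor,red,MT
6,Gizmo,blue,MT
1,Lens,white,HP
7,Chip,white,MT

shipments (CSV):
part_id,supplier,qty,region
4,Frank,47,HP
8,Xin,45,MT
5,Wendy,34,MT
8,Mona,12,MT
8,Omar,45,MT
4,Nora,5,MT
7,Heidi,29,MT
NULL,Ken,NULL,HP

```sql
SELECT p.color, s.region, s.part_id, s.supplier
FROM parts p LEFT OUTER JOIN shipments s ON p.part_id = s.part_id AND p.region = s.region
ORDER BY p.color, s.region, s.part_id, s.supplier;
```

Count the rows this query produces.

9

LEFT JOIN keeps every row from `parts`; unmatched rows get NULL for `shipments`'s columns.
Matching on p.part_id = s.part_id AND p.region = s.region. A NULL in a compared column never satisfies the condition.
- p (part_id=2, region=MT) has no partner → padded with NULL.
- p (part_id=8, region=HP) has no partner → padded with NULL.
- p (part_id=8, region=MT) pairs with 3 row(s) of s.
- p (part_id=7, region=MT) pairs with 1 row(s) of s.
- p (part_id=6, region=MT) has no partner → padded with NULL.
- p (part_id=1, region=HP) has no partner → padded with NULL.
- p (part_id=7, region=MT) pairs with 1 row(s) of s.
Total: 5 matched + 4 padded = 9 rows.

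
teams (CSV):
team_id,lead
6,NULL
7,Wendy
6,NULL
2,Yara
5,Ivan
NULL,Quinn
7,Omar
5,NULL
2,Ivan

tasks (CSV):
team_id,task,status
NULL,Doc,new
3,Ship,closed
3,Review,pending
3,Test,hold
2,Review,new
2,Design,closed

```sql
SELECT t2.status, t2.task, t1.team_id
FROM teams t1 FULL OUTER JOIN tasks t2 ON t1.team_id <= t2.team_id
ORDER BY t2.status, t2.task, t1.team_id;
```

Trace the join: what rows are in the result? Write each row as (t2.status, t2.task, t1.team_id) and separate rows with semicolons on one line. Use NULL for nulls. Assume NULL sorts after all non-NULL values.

(closed, Design, 2); (closed, Design, 2); (closed, Ship, 2); (closed, Ship, 2); (hold, Test, 2); (hold, Test, 2); (new, Doc, NULL); (new, Review, 2); (new, Review, 2); (pending, Review, 2); (pending, Review, 2); (NULL, NULL, 5); (NULL, NULL, 5); (NULL, NULL, 6); (NULL, NULL, 6); (NULL, NULL, 7); (NULL, NULL, 7); (NULL, NULL, NULL)

FULL OUTER JOIN keeps every row from both sides; unmatched rows get NULL for the other side's columns.
Matching on t1.team_id <= t2.team_id. A NULL in a compared column never satisfies the condition.
- t1 row (team_id=6): no match → kept, t2 columns NULL.
- t1 row (team_id=7): no match → kept, t2 columns NULL.
- t1 row (team_id=6): no match → kept, t2 columns NULL.
- t1 row (team_id=2): matches 5 t2 row(s) → 5 output row(s).
- t1 row (team_id=5): no match → kept, t2 columns NULL.
- t1 row (team_id=NULL): no match → kept, t2 columns NULL.
- t1 row (team_id=7): no match → kept, t2 columns NULL.
- t1 row (team_id=5): no match → kept, t2 columns NULL.
- t1 row (team_id=2): matches 5 t2 row(s) → 5 output row(s).
- plus 1 unmatched t2 row(s), each kept with NULL t1 columns.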